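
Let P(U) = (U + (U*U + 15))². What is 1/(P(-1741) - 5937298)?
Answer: 1/9176985778727 ≈ 1.0897e-13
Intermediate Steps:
P(U) = (15 + U + U²)² (P(U) = (U + (U² + 15))² = (U + (15 + U²))² = (15 + U + U²)²)
1/(P(-1741) - 5937298) = 1/((15 - 1741 + (-1741)²)² - 5937298) = 1/((15 - 1741 + 3031081)² - 5937298) = 1/(3029355² - 5937298) = 1/(9176991716025 - 5937298) = 1/9176985778727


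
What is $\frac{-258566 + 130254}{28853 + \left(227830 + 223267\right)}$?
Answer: $- \frac{64156}{239975} \approx -0.26734$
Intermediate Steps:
$\frac{-258566 + 130254}{28853 + \left(227830 + 223267\right)} = - \frac{128312}{28853 + 451097} = - \frac{128312}{479950} = \left(-128312\right) \frac{1}{479950} = - \frac{64156}{239975}$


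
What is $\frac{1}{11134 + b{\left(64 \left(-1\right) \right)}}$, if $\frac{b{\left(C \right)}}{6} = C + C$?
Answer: $\frac{1}{10366} \approx 9.6469 \cdot 10^{-5}$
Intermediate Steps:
$b{\left(C \right)} = 12 C$ ($b{\left(C \right)} = 6 \left(C + C\right) = 6 \cdot 2 C = 12 C$)
$\frac{1}{11134 + b{\left(64 \left(-1\right) \right)}} = \frac{1}{11134 + 12 \cdot 64 \left(-1\right)} = \frac{1}{11134 + 12 \left(-64\right)} = \frac{1}{11134 - 768} = \frac{1}{10366}$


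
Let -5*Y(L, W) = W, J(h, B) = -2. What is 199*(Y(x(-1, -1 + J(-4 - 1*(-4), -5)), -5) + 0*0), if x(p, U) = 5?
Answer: 199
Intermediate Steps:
Y(L, W) = -W/5
199*(Y(x(-1, -1 + J(-4 - 1*(-4), -5)), -5) + 0*0) = 199*(-⅕*(-5) + 0*0) = 199*(1 + 0) = 199*1 = 199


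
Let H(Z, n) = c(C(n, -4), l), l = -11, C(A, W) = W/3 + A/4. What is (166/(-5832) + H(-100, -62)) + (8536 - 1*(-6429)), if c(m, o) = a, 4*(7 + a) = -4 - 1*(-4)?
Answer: 43617445/2916 ≈ 14958.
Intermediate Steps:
C(A, W) = W/3 + A/4 (C(A, W) = W*(⅓) + A*(¼) = W/3 + A/4)
a = -7 (a = -7 + (-4 - 1*(-4))/4 = -7 + (-4 + 4)/4 = -7 + (¼)*0 = -7 + 0 = -7)
c(m, o) = -7
H(Z, n) = -7
(166/(-5832) + H(-100, -62)) + (8536 - 1*(-6429)) = (166/(-5832) - 7) + (8536 - 1*(-6429)) = (166*(-1/5832) - 7) + (8536 + 6429) = (-83/2916 - 7) + 14965 = -20495/2916 + 14965 = 43617445/2916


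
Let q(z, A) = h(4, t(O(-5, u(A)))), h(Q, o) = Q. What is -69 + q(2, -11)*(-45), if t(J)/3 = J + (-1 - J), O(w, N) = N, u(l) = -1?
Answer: -249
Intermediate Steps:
t(J) = -3 (t(J) = 3*(J + (-1 - J)) = 3*(-1) = -3)
q(z, A) = 4
-69 + q(2, -11)*(-45) = -69 + 4*(-45) = -69 - 180 = -249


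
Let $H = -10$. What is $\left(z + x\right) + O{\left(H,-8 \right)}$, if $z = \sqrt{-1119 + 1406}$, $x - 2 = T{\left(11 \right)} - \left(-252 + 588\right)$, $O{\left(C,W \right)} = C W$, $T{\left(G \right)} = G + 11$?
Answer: $-232 + \sqrt{287} \approx -215.06$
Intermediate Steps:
$T{\left(G \right)} = 11 + G$
$x = -312$ ($x = 2 + \left(\left(11 + 11\right) - \left(-252 + 588\right)\right) = 2 + \left(22 - 336\right) = 2 - 314 = -312$)
$z = \sqrt{287} \approx 16.941$
$\left(z + x\right) + O{\left(H,-8 \right)} = \left(\sqrt{287} - 312\right) - -80 = \left(-312 + \sqrt{287}\right) + 80 = -232 + \sqrt{287}$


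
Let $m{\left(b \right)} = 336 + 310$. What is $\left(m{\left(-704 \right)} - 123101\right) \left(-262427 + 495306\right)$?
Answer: $-28517197945$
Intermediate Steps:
$m{\left(b \right)} = 646$
$\left(m{\left(-704 \right)} - 123101\right) \left(-262427 + 495306\right) = \left(646 - 123101\right) \left(-262427 + 495306\right) = \left(-122455\right) 232879 = -28517197945$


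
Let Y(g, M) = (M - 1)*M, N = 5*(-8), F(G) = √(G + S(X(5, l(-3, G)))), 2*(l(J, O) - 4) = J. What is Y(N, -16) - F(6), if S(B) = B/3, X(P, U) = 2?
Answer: 272 - 2*√15/3 ≈ 269.42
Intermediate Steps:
l(J, O) = 4 + J/2
S(B) = B/3 (S(B) = B*(⅓) = B/3)
F(G) = √(⅔ + G) (F(G) = √(G + (⅓)*2) = √(G + ⅔) = √(⅔ + G))
N = -40
Y(g, M) = M*(-1 + M) (Y(g, M) = (-1 + M)*M = M*(-1 + M))
Y(N, -16) - F(6) = -16*(-1 - 16) - √(6 + 9*6)/3 = -16*(-17) - √(6 + 54)/3 = 272 - √60/3 = 272 - 2*√15/3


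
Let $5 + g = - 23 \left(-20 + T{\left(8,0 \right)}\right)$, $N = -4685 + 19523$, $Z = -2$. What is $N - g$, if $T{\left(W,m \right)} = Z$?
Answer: $14337$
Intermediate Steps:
$N = 14838$
$T{\left(W,m \right)} = -2$
$g = 501$ ($g = -5 - 23 \left(-20 - 2\right) = -5 - -506 = -5 + 506 = 501$)
$N - g = 14838 - 501 = 14337$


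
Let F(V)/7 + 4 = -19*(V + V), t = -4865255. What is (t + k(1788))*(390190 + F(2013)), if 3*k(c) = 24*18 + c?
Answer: 706794571440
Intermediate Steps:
F(V) = -28 - 266*V (F(V) = -28 + 7*(-19*(V + V)) = -28 + 7*(-38*V) = -28 - 266*V)
k(c) = 144 + c/3 (k(c) = (24*18 + c)/3 = (432 + c)/3 = 144 + c/3)
(t + k(1788))*(390190 + F(2013)) = (-4865255 + (144 + (⅓)*1788))*(390190 + (-28 - 266*2013)) = (-4865255 + (144 + 596))*(390190 + (-28 - 535458)) = (-4865255 + 740)*(390190 - 535486) = -4864515*(-145296) = 706794571440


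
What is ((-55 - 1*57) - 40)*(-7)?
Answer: 1064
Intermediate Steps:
((-55 - 1*57) - 40)*(-7) = ((-55 - 57) - 40)*(-7) = (-112 - 40)*(-7) = -152*(-7) = 1064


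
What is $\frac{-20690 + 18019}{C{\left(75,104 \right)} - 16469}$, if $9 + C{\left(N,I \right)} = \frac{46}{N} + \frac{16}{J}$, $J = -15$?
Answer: $\frac{200325}{1235884} \approx 0.16209$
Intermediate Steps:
$C{\left(N,I \right)} = - \frac{151}{15} + \frac{46}{N}$ ($C{\left(N,I \right)} = -9 + \left(\frac{46}{N} + \frac{16}{-15}\right) = -9 + \left(\frac{46}{N} + 16 \left(- \frac{1}{15}\right)\right) = -9 - \left(\frac{16}{15} - \frac{46}{N}\right) = - \frac{151}{15} + \frac{46}{N}$)
$\frac{-20690 + 18019}{C{\left(75,104 \right)} - 16469} = \frac{-20690 + 18019}{\left(- \frac{151}{15} + \frac{46}{75}\right) - 16469} = - \frac{2671}{\left(- \frac{151}{15} + 46 \cdot \frac{1}{75}\right) - 16469} = - \frac{2671}{\left(- \frac{151}{15} + \frac{46}{75}\right) - 16469} = - \frac{2671}{- \frac{709}{75} - 16469} = - \frac{2671}{- \frac{1235884}{75}} = \left(-2671\right) \left(- \frac{75}{1235884}\right) = \frac{200325}{1235884}$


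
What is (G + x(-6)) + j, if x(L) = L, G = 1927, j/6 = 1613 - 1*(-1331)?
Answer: 19585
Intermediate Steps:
j = 17664 (j = 6*(1613 - 1*(-1331)) = 6*(1613 + 1331) = 6*2944 = 17664)
(G + x(-6)) + j = (1927 - 6) + 17664 = 1921 + 17664 = 19585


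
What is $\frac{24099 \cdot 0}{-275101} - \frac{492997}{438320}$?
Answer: $- \frac{492997}{438320} \approx -1.1247$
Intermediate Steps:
$\frac{24099 \cdot 0}{-275101} - \frac{492997}{438320} = 0 \left(- \frac{1}{275101}\right) - \frac{492997}{438320} = 0 - \frac{492997}{438320} = - \frac{492997}{438320}$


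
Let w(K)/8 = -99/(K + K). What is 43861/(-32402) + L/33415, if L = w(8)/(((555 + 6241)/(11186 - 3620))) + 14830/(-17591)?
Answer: -87714376426139297/64718312731816940 ≈ -1.3553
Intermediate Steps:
w(K) = -396/K (w(K) = 8*(-99/(K + K)) = 8*(-99*1/(2*K)) = 8*(-99/(2*K)) = -396/K)
L = -6688913227/119548436 (L = (-396/8)/(((555 + 6241)/(11186 - 3620))) + 14830/(-17591) = (-396*⅛)/((6796/7566)) + 14830*(-1/17591) = -99/(2*(6796*(1/7566))) - 14830/17591 = -99/(2*3398/3783) - 14830/17591 = -99/2*3783/3398 - 14830/17591 = -374517/6796 - 14830/17591 = -6688913227/119548436 ≈ -55.951)
43861/(-32402) + L/33415 = 43861/(-32402) - 6688913227/119548436/33415 = 43861*(-1/32402) - 6688913227/119548436*1/33415 = -43861/32402 - 6688913227/3994710988940 = -87714376426139297/64718312731816940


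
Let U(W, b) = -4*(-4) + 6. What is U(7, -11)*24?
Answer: 528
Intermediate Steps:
U(W, b) = 22 (U(W, b) = 16 + 6 = 22)
U(7, -11)*24 = 22*24 = 528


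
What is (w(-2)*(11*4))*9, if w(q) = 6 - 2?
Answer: 1584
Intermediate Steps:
w(q) = 4
(w(-2)*(11*4))*9 = (4*(11*4))*9 = (4*44)*9 = 176*9 = 1584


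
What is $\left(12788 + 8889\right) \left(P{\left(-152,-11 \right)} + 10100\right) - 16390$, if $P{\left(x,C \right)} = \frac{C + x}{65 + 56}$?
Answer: $\frac{26485945159}{121} \approx 2.1889 \cdot 10^{8}$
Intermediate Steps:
$P{\left(x,C \right)} = \frac{C}{121} + \frac{x}{121}$ ($P{\left(x,C \right)} = \frac{C + x}{121} = \left(C + x\right) \frac{1}{121} = \frac{C}{121} + \frac{x}{121}$)
$\left(12788 + 8889\right) \left(P{\left(-152,-11 \right)} + 10100\right) - 16390 = \left(12788 + 8889\right) \left(\left(\frac{1}{121} \left(-11\right) + \frac{1}{121} \left(-152\right)\right) + 10100\right) - 16390 = 21677 \left(\left(- \frac{1}{11} - \frac{152}{121}\right) + 10100\right) - 16390 = 21677 \left(- \frac{163}{121} + 10100\right) - 16390 = 21677 \cdot \frac{1221937}{121} - 16390 = \frac{26487928349}{121} - 16390 = \frac{26485945159}{121}$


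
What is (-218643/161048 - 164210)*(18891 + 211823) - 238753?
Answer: -3050740148619683/80524 ≈ -3.7886e+10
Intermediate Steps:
(-218643/161048 - 164210)*(18891 + 211823) - 238753 = (-218643*1/161048 - 164210)*230714 - 238753 = (-218643/161048 - 164210)*230714 - 238753 = -26445910723/161048*230714 - 238753 = -3050720923273111/80524 - 238753 = -3050740148619683/80524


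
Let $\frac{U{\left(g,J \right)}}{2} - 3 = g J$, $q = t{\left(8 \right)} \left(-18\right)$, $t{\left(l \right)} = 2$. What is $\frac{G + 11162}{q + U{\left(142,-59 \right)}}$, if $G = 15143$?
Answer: $- \frac{26305}{16786} \approx -1.5671$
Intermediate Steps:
$q = -36$ ($q = 2 \left(-18\right) = -36$)
$U{\left(g,J \right)} = 6 + 2 J g$ ($U{\left(g,J \right)} = 6 + 2 g J = 6 + 2 J g$)
$\frac{G + 11162}{q + U{\left(142,-59 \right)}} = \frac{15143 + 11162}{-36 + \left(6 + 2 \left(-59\right) 142\right)} = \frac{26305}{-36 + \left(6 - 16756\right)} = \frac{26305}{-36 - 16750} = \frac{26305}{-16786} = 26305 \left(- \frac{1}{16786}\right) = - \frac{26305}{16786}$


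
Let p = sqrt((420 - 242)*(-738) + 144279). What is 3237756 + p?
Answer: 3237756 + 3*sqrt(1435) ≈ 3.2379e+6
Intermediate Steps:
p = 3*sqrt(1435) (p = sqrt(178*(-738) + 144279) = sqrt(-131364 + 144279) = sqrt(12915) = 3*sqrt(1435) ≈ 113.64)
3237756 + p = 3237756 + 3*sqrt(1435)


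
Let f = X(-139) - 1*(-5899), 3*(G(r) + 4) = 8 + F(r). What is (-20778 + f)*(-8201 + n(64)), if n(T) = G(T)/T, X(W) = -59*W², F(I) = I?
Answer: 75762412299/8 ≈ 9.4703e+9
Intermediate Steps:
G(r) = -4/3 + r/3 (G(r) = -4 + (8 + r)/3 = -4 + (8/3 + r/3) = -4/3 + r/3)
f = -1134040 (f = -59*(-139)² - 1*(-5899) = -59*19321 + 5899 = -1139939 + 5899 = -1134040)
n(T) = (-4/3 + T/3)/T
(-20778 + f)*(-8201 + n(64)) = (-20778 - 1134040)*(-8201 + (⅓)*(-4 + 64)/64) = -1154818*(-8201 + (⅓)*(1/64)*60) = -1154818*(-8201 + 5/16) = -1154818*(-131211/16) = 75762412299/8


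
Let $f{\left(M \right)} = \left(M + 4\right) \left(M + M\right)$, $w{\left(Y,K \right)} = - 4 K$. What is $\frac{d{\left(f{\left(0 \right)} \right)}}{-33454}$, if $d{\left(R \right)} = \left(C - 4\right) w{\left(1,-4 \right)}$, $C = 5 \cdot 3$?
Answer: $- \frac{88}{16727} \approx -0.005261$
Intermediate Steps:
$C = 15$
$f{\left(M \right)} = 2 M \left(4 + M\right)$ ($f{\left(M \right)} = \left(4 + M\right) 2 M = 2 M \left(4 + M\right)$)
$d{\left(R \right)} = 176$ ($d{\left(R \right)} = \left(15 - 4\right) \left(\left(-4\right) \left(-4\right)\right) = 11 \cdot 16 = 176$)
$\frac{d{\left(f{\left(0 \right)} \right)}}{-33454} = \frac{176}{-33454} = 176 \left(- \frac{1}{33454}\right) = - \frac{88}{16727}$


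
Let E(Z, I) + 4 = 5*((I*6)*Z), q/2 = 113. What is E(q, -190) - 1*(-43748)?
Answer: -1244456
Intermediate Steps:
q = 226 (q = 2*113 = 226)
E(Z, I) = -4 + 30*I*Z (E(Z, I) = -4 + 5*((I*6)*Z) = -4 + 5*((6*I)*Z) = -4 + 5*(6*I*Z) = -4 + 30*I*Z)
E(q, -190) - 1*(-43748) = (-4 + 30*(-190)*226) - 1*(-43748) = (-4 - 1288200) + 43748 = -1288204 + 43748 = -1244456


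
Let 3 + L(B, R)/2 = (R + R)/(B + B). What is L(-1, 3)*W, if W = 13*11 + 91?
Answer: -2808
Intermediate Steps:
W = 234 (W = 143 + 91 = 234)
L(B, R) = -6 + 2*R/B (L(B, R) = -6 + 2*((R + R)/(B + B)) = -6 + 2*((2*R)/((2*B))) = -6 + 2*((2*R)*(1/(2*B))) = -6 + 2*(R/B) = -6 + 2*R/B)
L(-1, 3)*W = (-6 + 2*3/(-1))*234 = (-6 + 2*3*(-1))*234 = (-6 - 6)*234 = -12*234 = -2808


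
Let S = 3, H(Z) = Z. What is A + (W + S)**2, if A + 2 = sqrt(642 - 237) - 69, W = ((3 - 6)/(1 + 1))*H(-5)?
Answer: 157/4 + 9*sqrt(5) ≈ 59.375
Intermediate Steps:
W = 15/2 (W = ((3 - 6)/(1 + 1))*(-5) = -3/2*(-5) = 15/2 ≈ 7.5000)
A = -71 + 9*sqrt(5) (A = -2 + (sqrt(642 - 237) - 69) = -2 + (sqrt(405) - 69) = -2 + (9*sqrt(5) - 69) = -2 + (-69 + 9*sqrt(5)) = -71 + 9*sqrt(5) ≈ -50.875)
A + (W + S)**2 = (-71 + 9*sqrt(5)) + (15/2 + 3)**2 = (-71 + 9*sqrt(5)) + (21/2)**2 = (-71 + 9*sqrt(5)) + 441/4 = 157/4 + 9*sqrt(5)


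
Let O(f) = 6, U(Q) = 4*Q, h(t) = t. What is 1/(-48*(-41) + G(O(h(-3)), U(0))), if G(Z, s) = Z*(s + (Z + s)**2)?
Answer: 1/2184 ≈ 0.00045788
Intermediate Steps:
1/(-48*(-41) + G(O(h(-3)), U(0))) = 1/(-48*(-41) + 6*(4*0 + (6 + 4*0)**2)) = 1/(1968 + 6*(0 + (6 + 0)**2)) = 1/(1968 + 6*(0 + 6**2)) = 1/(1968 + 6*(0 + 36)) = 1/(1968 + 6*36) = 1/(1968 + 216) = 1/2184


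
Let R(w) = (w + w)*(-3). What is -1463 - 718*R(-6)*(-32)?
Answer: 825673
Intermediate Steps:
R(w) = -6*w (R(w) = (2*w)*(-3) = -6*w)
-1463 - 718*R(-6)*(-32) = -1463 - 718*(-6*(-6))*(-32) = -1463 - 25848*(-32) = -1463 - 718*(-1152) = -1463 + 827136 = 825673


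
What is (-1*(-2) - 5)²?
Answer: 9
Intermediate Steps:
(-1*(-2) - 5)² = (2 - 5)² = (-3)² = 9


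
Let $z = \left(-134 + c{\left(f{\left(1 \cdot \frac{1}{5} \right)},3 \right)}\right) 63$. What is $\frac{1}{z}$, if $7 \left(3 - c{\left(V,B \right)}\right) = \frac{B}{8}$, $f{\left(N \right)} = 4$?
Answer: $- \frac{8}{66051} \approx -0.00012112$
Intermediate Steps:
$c{\left(V,B \right)} = 3 - \frac{B}{56}$ ($c{\left(V,B \right)} = 3 - \frac{B \frac{1}{8}}{7} = 3 - \frac{\frac{1}{8} B}{7} = 3 - \frac{B}{56}$)
$z = - \frac{66051}{8}$ ($z = \left(-134 + \left(3 - \frac{3}{56}\right)\right) 63 = \left(-134 + \frac{165}{56}\right) 63 = \left(- \frac{7339}{56}\right) 63 = - \frac{66051}{8} \approx -8256.4$)
$\frac{1}{z} = \frac{1}{- \frac{66051}{8}} = - \frac{8}{66051}$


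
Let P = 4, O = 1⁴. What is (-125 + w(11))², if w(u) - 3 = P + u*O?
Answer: 11449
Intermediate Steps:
O = 1
w(u) = 7 + u (w(u) = 3 + (4 + u*1) = 3 + (4 + u) = 7 + u)
(-125 + w(11))² = (-125 + (7 + 11))² = (-125 + 18)² = (-107)² = 11449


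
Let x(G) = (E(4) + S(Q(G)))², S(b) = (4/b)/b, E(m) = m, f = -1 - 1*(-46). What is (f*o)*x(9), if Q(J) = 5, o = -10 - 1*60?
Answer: -1362816/25 ≈ -54513.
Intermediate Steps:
f = 45 (f = -1 + 46 = 45)
o = -70 (o = -10 - 60 = -70)
S(b) = 4/b²
x(G) = 10816/625 (x(G) = (4 + 4/5²)² = (4 + 4*(1/25))² = (4 + 4/25)² = (104/25)² = 10816/625)
(f*o)*x(9) = (45*(-70))*(10816/625) = -3150*10816/625 = -1362816/25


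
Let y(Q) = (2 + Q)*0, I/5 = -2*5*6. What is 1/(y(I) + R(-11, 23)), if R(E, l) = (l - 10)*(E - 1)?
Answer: -1/156 ≈ -0.0064103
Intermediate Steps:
I = -300 (I = 5*(-2*5*6) = 5*(-10*6) = 5*(-60) = -300)
y(Q) = 0
R(E, l) = (-1 + E)*(-10 + l) (R(E, l) = (-10 + l)*(-1 + E) = (-1 + E)*(-10 + l))
1/(y(I) + R(-11, 23)) = 1/(0 + (10 - 1*23 - 10*(-11) - 11*23)) = 1/(0 + (10 - 23 + 110 - 253)) = 1/(0 - 156) = 1/(-156) = -1/156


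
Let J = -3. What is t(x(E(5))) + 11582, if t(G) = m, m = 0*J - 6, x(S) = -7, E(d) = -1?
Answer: 11576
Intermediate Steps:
m = -6 (m = 0*(-3) - 6 = 0 - 6 = -6)
t(G) = -6
t(x(E(5))) + 11582 = -6 + 11582 = 11576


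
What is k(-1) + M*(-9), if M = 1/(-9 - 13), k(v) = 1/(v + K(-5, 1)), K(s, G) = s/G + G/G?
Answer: 23/110 ≈ 0.20909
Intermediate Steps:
K(s, G) = 1 + s/G (K(s, G) = s/G + 1 = 1 + s/G)
k(v) = 1/(-4 + v) (k(v) = 1/(v + (1 - 5)/1) = 1/(v + 1*(-4)) = 1/(v - 4) = 1/(-4 + v))
M = -1/22 (M = 1/(-22) = -1/22 ≈ -0.045455)
k(-1) + M*(-9) = 1/(-4 - 1) - 1/22*(-9) = 1/(-5) + 9/22 = -1/5 + 9/22 = 23/110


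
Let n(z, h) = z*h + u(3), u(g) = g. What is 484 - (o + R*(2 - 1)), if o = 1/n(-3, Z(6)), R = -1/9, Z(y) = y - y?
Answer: 4354/9 ≈ 483.78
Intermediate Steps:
Z(y) = 0
n(z, h) = 3 + h*z (n(z, h) = z*h + 3 = h*z + 3 = 3 + h*z)
R = -⅑ (R = -1*⅑ = -⅑ ≈ -0.11111)
o = ⅓ (o = 1/(3 + 0*(-3)) = 1/(3 + 0) = 1/3 = ⅓ ≈ 0.33333)
484 - (o + R*(2 - 1)) = 484 - (⅓ - (2 - 1)/9) = 484 - (⅓ - ⅑*1) = 484 - (⅓ - ⅑) = 484 - 1*2/9 = 484 - 2/9 = 4354/9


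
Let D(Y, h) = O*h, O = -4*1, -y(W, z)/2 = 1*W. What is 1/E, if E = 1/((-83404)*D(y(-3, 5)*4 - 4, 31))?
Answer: 10342096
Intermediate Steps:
y(W, z) = -2*W
O = -4
D(Y, h) = -4*h
E = 1/10342096 (E = 1/((-83404)*((-4*31))) = -1/83404/(-124) = -1/83404*(-1/124) = 1/10342096 ≈ 9.6692e-8)
1/E = 1/(1/10342096) = 10342096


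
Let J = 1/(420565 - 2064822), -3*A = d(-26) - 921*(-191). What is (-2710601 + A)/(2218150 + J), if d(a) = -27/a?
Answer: -118386827918629/94827425278274 ≈ -1.2484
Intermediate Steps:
A = -1524571/26 (A = -(-27/(-26) - 921*(-191))/3 = -(-27*(-1/26) + 175911)/3 = -(27/26 + 175911)/3 = -⅓*4573713/26 = -1524571/26 ≈ -58637.)
J = -1/1644257 (J = 1/(-1644257) = -1/1644257 ≈ -6.0818e-7)
(-2710601 + A)/(2218150 + J) = (-2710601 - 1524571/26)/(2218150 - 1/1644257) = -72000197/(26*3647208664549/1644257) = -72000197/26*1644257/3647208664549 = -118386827918629/94827425278274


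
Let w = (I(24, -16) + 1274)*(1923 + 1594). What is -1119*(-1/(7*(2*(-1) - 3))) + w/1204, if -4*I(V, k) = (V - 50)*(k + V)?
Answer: 1651803/430 ≈ 3841.4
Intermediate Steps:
I(V, k) = -(-50 + V)*(V + k)/4 (I(V, k) = -(V - 50)*(k + V)/4 = -(-50 + V)*(V + k)/4)
w = 4663542 (w = ((-1/4*24**2 + (25/2)*24 + (25/2)*(-16) - 1/4*24*(-16)) + 1274)*(1923 + 1594) = ((-1/4*576 + 300 - 200 + 96) + 1274)*3517 = ((-144 + 300 - 200 + 96) + 1274)*3517 = (52 + 1274)*3517 = 1326*3517 = 4663542)
-1119*(-1/(7*(2*(-1) - 3))) + w/1204 = -1119*(-1/(7*(2*(-1) - 3))) + 4663542/1204 = -1119*(-1/(7*(-2 - 3))) + 4663542*(1/1204) = -1119/((-7*(-5))) + 2331771/602 = -1119/35 + 2331771/602 = 1651803/430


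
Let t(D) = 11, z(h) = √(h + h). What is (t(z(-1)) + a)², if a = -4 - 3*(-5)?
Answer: 484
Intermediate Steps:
z(h) = √2*√h (z(h) = √(2*h) = √2*√h)
a = 11 (a = -4 + 15 = 11)
(t(z(-1)) + a)² = (11 + 11)² = 22² = 484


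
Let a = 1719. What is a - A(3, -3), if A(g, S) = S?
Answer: 1722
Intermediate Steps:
a - A(3, -3) = 1719 - 1*(-3) = 1719 + 3 = 1722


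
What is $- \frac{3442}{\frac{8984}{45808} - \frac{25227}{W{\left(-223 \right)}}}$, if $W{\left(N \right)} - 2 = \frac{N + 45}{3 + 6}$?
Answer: $- \frac{1576711360}{650113949} \approx -2.4253$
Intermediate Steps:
$W{\left(N \right)} = 7 + \frac{N}{9}$ ($W{\left(N \right)} = 2 + \frac{N + 45}{3 + 6} = 2 + \frac{45 + N}{9} = 2 + \left(45 + N\right) \frac{1}{9} = 2 + \left(5 + \frac{N}{9}\right) = 7 + \frac{N}{9}$)
$- \frac{3442}{\frac{8984}{45808} - \frac{25227}{W{\left(-223 \right)}}} = - \frac{3442}{\frac{8984}{45808} - \frac{25227}{7 + \frac{1}{9} \left(-223\right)}} = - \frac{3442}{8984 \cdot \frac{1}{45808} - \frac{25227}{7 - \frac{223}{9}}} = - \frac{3442}{\frac{1123}{5726} - \frac{25227}{- \frac{160}{9}}} = - \frac{3442}{\frac{1123}{5726} - - \frac{227043}{160}} = - \frac{3442}{\frac{1123}{5726} + \frac{227043}{160}} = - \frac{3442}{\frac{650113949}{458080}} = \left(-3442\right) \frac{458080}{650113949} = - \frac{1576711360}{650113949}$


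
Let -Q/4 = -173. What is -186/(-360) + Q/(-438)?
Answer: -4657/4380 ≈ -1.0632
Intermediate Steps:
Q = 692 (Q = -4*(-173) = 692)
-186/(-360) + Q/(-438) = -186/(-360) + 692/(-438) = -186*(-1/360) + 692*(-1/438) = 31/60 - 346/219 = -4657/4380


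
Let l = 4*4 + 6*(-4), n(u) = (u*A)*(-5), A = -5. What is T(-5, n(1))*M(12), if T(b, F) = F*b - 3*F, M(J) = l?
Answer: 1600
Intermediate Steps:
n(u) = 25*u (n(u) = (u*(-5))*(-5) = -5*u*(-5) = 25*u)
l = -8 (l = 16 - 24 = -8)
M(J) = -8
T(b, F) = -3*F + F*b
T(-5, n(1))*M(12) = ((25*1)*(-3 - 5))*(-8) = (25*(-8))*(-8) = -200*(-8) = 1600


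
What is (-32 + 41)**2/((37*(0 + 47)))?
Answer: 81/1739 ≈ 0.046578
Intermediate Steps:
(-32 + 41)**2/((37*(0 + 47))) = 9**2/((37*47)) = 81/1739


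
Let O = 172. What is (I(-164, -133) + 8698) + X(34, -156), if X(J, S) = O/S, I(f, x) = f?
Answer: 332783/39 ≈ 8532.9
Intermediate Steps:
X(J, S) = 172/S
(I(-164, -133) + 8698) + X(34, -156) = (-164 + 8698) + 172/(-156) = 8534 + 172*(-1/156) = 8534 - 43/39 = 332783/39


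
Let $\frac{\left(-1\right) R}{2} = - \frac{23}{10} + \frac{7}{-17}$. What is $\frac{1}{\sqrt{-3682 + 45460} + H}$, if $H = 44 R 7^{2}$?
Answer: $\frac{3840130}{44889416773} - \frac{21675 \sqrt{4642}}{987567169006} \approx 8.4051 \cdot 10^{-5}$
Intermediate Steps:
$R = \frac{461}{85}$ ($R = - 2 \left(- \frac{23}{10} + \frac{7}{-17}\right) = - 2 \left(\left(-23\right) \frac{1}{10} + 7 \left(- \frac{1}{17}\right)\right) = - 2 \left(- \frac{23}{10} - \frac{7}{17}\right) = \left(-2\right) \left(- \frac{461}{170}\right) = \frac{461}{85} \approx 5.4235$)
$H = \frac{993916}{85}$ ($H = 44 \cdot \frac{461}{85} \cdot 7^{2} = \frac{20284}{85} \cdot 49 = \frac{993916}{85} \approx 11693.0$)
$\frac{1}{\sqrt{-3682 + 45460} + H} = \frac{1}{\sqrt{-3682 + 45460} + \frac{993916}{85}} = \frac{1}{\sqrt{41778} + \frac{993916}{85}} = \frac{1}{3 \sqrt{4642} + \frac{993916}{85}} = \frac{1}{\frac{993916}{85} + 3 \sqrt{4642}}$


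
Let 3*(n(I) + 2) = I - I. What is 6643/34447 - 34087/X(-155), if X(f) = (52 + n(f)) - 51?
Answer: 167743076/4921 ≈ 34087.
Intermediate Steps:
n(I) = -2 (n(I) = -2 + (I - I)/3 = -2 + (⅓)*0 = -2 + 0 = -2)
X(f) = -1 (X(f) = (52 - 2) - 51 = 50 - 51 = -1)
6643/34447 - 34087/X(-155) = 6643/34447 - 34087/(-1) = 6643*(1/34447) - 34087*(-1) = 949/4921 + 34087 = 167743076/4921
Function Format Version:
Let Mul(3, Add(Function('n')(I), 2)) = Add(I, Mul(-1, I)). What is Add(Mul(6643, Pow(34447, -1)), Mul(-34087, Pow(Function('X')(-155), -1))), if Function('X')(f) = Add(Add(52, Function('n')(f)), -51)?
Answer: Rational(167743076, 4921) ≈ 34087.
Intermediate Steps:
Function('n')(I) = -2 (Function('n')(I) = Add(-2, Mul(Rational(1, 3), Add(I, Mul(-1, I)))) = Add(-2, Mul(Rational(1, 3), 0)) = Add(-2, 0) = -2)
Function('X')(f) = -1 (Function('X')(f) = Add(Add(52, -2), -51) = Add(50, -51) = -1)
Add(Mul(6643, Pow(34447, -1)), Mul(-34087, Pow(Function('X')(-155), -1))) = Add(Mul(6643, Pow(34447, -1)), Mul(-34087, Pow(-1, -1))) = Add(Mul(6643, Rational(1, 34447)), Mul(-34087, -1)) = Add(Rational(949, 4921), 34087) = Rational(167743076, 4921)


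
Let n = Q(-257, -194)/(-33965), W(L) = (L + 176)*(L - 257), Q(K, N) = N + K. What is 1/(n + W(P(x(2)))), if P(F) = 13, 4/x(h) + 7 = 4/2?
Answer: -33965/1566329489 ≈ -2.1684e-5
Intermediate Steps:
x(h) = -⅘ (x(h) = 4/(-7 + 4/2) = 4/(-7 + 4*(½)) = 4/(-7 + 2) = 4/(-5) = 4*(-⅕) = -⅘)
Q(K, N) = K + N
W(L) = (-257 + L)*(176 + L) (W(L) = (176 + L)*(-257 + L) = (-257 + L)*(176 + L))
n = 451/33965 (n = (-257 - 194)/(-33965) = -451*(-1/33965) = 451/33965 ≈ 0.013278)
1/(n + W(P(x(2)))) = 1/(451/33965 + (-45232 + 13² - 81*13)) = 1/(451/33965 + (-45232 + 169 - 1053)) = 1/(451/33965 - 46116) = 1/(-1566329489/33965) = -33965/1566329489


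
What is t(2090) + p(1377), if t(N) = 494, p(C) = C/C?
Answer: 495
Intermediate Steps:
p(C) = 1
t(2090) + p(1377) = 494 + 1 = 495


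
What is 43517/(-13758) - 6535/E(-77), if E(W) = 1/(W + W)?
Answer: 13845870103/13758 ≈ 1.0064e+6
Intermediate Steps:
E(W) = 1/(2*W)
43517/(-13758) - 6535/E(-77) = 43517/(-13758) - 6535/((1/2)/(-77)) = 43517*(-1/13758) - 6535/((1/2)*(-1/77)) = -43517/13758 - 6535/(-1/154) = -43517/13758 - 6535*(-154) = -43517/13758 + 1006390 = 13845870103/13758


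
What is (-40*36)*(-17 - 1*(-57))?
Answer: -57600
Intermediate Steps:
(-40*36)*(-17 - 1*(-57)) = -1440*(-17 + 57) = -1440*40 = -57600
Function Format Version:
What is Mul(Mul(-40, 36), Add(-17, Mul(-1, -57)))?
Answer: -57600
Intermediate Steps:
Mul(Mul(-40, 36), Add(-17, Mul(-1, -57))) = Mul(-1440, Add(-17, 57)) = Mul(-1440, 40) = -57600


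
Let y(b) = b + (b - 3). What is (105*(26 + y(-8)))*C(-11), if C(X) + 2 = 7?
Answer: 3675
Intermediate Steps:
C(X) = 5 (C(X) = -2 + 7 = 5)
y(b) = -3 + 2*b (y(b) = b + (-3 + b) = -3 + 2*b)
(105*(26 + y(-8)))*C(-11) = (105*(26 + (-3 + 2*(-8))))*5 = (105*(26 + (-3 - 16)))*5 = (105*(26 - 19))*5 = (105*7)*5 = 735*5 = 3675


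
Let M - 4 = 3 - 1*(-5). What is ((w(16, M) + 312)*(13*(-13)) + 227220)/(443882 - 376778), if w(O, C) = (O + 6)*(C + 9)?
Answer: 16069/11184 ≈ 1.4368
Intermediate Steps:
M = 12 (M = 4 + (3 - 1*(-5)) = 4 + (3 + 5) = 4 + 8 = 12)
w(O, C) = (6 + O)*(9 + C)
((w(16, M) + 312)*(13*(-13)) + 227220)/(443882 - 376778) = (((54 + 6*12 + 9*16 + 12*16) + 312)*(13*(-13)) + 227220)/(443882 - 376778) = (((54 + 72 + 144 + 192) + 312)*(-169) + 227220)/67104 = ((462 + 312)*(-169) + 227220)*(1/67104) = (774*(-169) + 227220)*(1/67104) = (-130806 + 227220)*(1/67104) = 96414*(1/67104) = 16069/11184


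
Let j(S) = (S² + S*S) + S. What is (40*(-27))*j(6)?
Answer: -84240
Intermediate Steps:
j(S) = S + 2*S² (j(S) = (S² + S²) + S = 2*S² + S = S + 2*S²)
(40*(-27))*j(6) = (40*(-27))*(6*(1 + 2*6)) = -6480*(1 + 12) = -6480*13 = -1080*78 = -84240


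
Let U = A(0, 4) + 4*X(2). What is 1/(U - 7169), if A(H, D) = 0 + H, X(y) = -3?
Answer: -1/7181 ≈ -0.00013926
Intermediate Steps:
A(H, D) = H
U = -12 (U = 0 + 4*(-3) = 0 - 12 = -12)
1/(U - 7169) = 1/(-12 - 7169) = 1/(-7181) = -1/7181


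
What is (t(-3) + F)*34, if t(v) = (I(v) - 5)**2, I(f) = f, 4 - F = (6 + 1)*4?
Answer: 1360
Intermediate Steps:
F = -24 (F = 4 - (6 + 1)*4 = 4 - 7*4 = 4 - 1*28 = 4 - 28 = -24)
t(v) = (-5 + v)**2 (t(v) = (v - 5)**2 = (-5 + v)**2)
(t(-3) + F)*34 = ((-5 - 3)**2 - 24)*34 = ((-8)**2 - 24)*34 = (64 - 24)*34 = 40*34 = 1360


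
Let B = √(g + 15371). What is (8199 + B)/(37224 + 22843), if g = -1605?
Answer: 8199/60067 + √13766/60067 ≈ 0.13845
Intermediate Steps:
B = √13766 (B = √(-1605 + 15371) = √13766 ≈ 117.33)
(8199 + B)/(37224 + 22843) = (8199 + √13766)/(37224 + 22843) = (8199 + √13766)/60067 = (8199 + √13766)*(1/60067) = 8199/60067 + √13766/60067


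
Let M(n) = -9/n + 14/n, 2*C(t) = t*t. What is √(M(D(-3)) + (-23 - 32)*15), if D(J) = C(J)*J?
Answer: I*√66855/9 ≈ 28.729*I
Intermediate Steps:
C(t) = t²/2 (C(t) = (t*t)/2 = t²/2)
D(J) = J³/2 (D(J) = (J²/2)*J = J³/2)
M(n) = 5/n
√(M(D(-3)) + (-23 - 32)*15) = √(5/(((½)*(-3)³)) + (-23 - 32)*15) = √(5/(((½)*(-27))) - 55*15) = √(5/(-27/2) - 825) = √(5*(-2/27) - 825) = √(-10/27 - 825) = √(-22285/27) = I*√66855/9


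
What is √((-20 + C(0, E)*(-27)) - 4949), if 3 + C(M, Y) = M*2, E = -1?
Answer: 2*I*√1222 ≈ 69.914*I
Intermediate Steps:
C(M, Y) = -3 + 2*M (C(M, Y) = -3 + M*2 = -3 + 2*M)
√((-20 + C(0, E)*(-27)) - 4949) = √((-20 + (-3 + 2*0)*(-27)) - 4949) = √((-20 + (-3 + 0)*(-27)) - 4949) = √((-20 - 3*(-27)) - 4949) = √((-20 + 81) - 4949) = √(61 - 4949) = √(-4888) = 2*I*√1222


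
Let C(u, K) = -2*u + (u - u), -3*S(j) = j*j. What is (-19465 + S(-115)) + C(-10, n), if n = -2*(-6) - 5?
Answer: -71560/3 ≈ -23853.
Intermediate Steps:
S(j) = -j**2/3 (S(j) = -j*j/3 = -j**2/3)
n = 7 (n = 12 - 5 = 7)
C(u, K) = -2*u (C(u, K) = -2*u + 0 = -2*u)
(-19465 + S(-115)) + C(-10, n) = (-19465 - 1/3*(-115)**2) - 2*(-10) = (-19465 - 1/3*13225) + 20 = (-19465 - 13225/3) + 20 = -71620/3 + 20 = -71560/3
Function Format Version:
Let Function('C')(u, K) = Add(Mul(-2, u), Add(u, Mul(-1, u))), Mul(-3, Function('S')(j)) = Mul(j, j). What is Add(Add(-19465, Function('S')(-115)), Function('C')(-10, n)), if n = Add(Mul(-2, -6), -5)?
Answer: Rational(-71560, 3) ≈ -23853.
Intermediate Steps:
Function('S')(j) = Mul(Rational(-1, 3), Pow(j, 2)) (Function('S')(j) = Mul(Rational(-1, 3), Mul(j, j)) = Mul(Rational(-1, 3), Pow(j, 2)))
n = 7 (n = Add(12, -5) = 7)
Function('C')(u, K) = Mul(-2, u) (Function('C')(u, K) = Add(Mul(-2, u), 0) = Mul(-2, u))
Add(Add(-19465, Function('S')(-115)), Function('C')(-10, n)) = Add(Add(-19465, Mul(Rational(-1, 3), Pow(-115, 2))), Mul(-2, -10)) = Add(Add(-19465, Mul(Rational(-1, 3), 13225)), 20) = Add(Add(-19465, Rational(-13225, 3)), 20) = Add(Rational(-71620, 3), 20) = Rational(-71560, 3)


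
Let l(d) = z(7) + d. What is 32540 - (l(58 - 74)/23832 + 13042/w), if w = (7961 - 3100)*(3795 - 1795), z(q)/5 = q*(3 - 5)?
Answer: 471209137089691/14480919000 ≈ 32540.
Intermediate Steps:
z(q) = -10*q (z(q) = 5*(q*(3 - 5)) = 5*(q*(-2)) = 5*(-2*q) = -10*q)
w = 9722000 (w = 4861*2000 = 9722000)
l(d) = -70 + d (l(d) = -10*7 + d = -70 + d)
32540 - (l(58 - 74)/23832 + 13042/w) = 32540 - ((-70 + (58 - 74))/23832 + 13042/9722000) = 32540 - ((-70 - 16)*(1/23832) + 13042*(1/9722000)) = 32540 - (-86*1/23832 + 6521/4861000) = 32540 - (-43/11916 + 6521/4861000) = 32540 - 1*(-32829691/14480919000) = 32540 + 32829691/14480919000 = 471209137089691/14480919000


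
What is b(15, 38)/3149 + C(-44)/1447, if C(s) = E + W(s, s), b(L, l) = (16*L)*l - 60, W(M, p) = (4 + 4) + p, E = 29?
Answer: 13087777/4556603 ≈ 2.8723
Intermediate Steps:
W(M, p) = 8 + p
b(L, l) = -60 + 16*L*l (b(L, l) = 16*L*l - 60 = -60 + 16*L*l)
C(s) = 37 + s (C(s) = 29 + (8 + s) = 37 + s)
b(15, 38)/3149 + C(-44)/1447 = (-60 + 16*15*38)/3149 + (37 - 44)/1447 = (-60 + 9120)*(1/3149) - 7*1/1447 = 9060*(1/3149) - 7/1447 = 9060/3149 - 7/1447 = 13087777/4556603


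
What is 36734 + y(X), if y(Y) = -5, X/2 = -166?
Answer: 36729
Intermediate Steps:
X = -332 (X = 2*(-166) = -332)
36734 + y(X) = 36734 - 5 = 36729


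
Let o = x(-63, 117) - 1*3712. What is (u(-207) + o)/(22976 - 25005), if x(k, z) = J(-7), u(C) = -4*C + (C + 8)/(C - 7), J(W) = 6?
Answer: 615693/434206 ≈ 1.4180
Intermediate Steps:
u(C) = -4*C + (8 + C)/(-7 + C)
x(k, z) = 6
o = -3706 (o = 6 - 1*3712 = 6 - 3712 = -3706)
(u(-207) + o)/(22976 - 25005) = ((8 - 4*(-207)² + 29*(-207))/(-7 - 207) - 3706)/(22976 - 25005) = ((8 - 4*42849 - 6003)/(-214) - 3706)/(-2029) = (-(8 - 171396 - 6003)/214 - 3706)*(-1/2029) = (-1/214*(-177391) - 3706)*(-1/2029) = (177391/214 - 3706)*(-1/2029) = -615693/214*(-1/2029) = 615693/434206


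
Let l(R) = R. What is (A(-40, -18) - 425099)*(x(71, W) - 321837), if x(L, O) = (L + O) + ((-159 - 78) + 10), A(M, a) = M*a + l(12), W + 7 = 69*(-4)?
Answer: 136763299292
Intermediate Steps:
W = -283 (W = -7 + 69*(-4) = -7 - 276 = -283)
A(M, a) = 12 + M*a (A(M, a) = M*a + 12 = 12 + M*a)
x(L, O) = -227 + L + O (x(L, O) = (L + O) + (-237 + 10) = (L + O) - 227 = -227 + L + O)
(A(-40, -18) - 425099)*(x(71, W) - 321837) = ((12 - 40*(-18)) - 425099)*((-227 + 71 - 283) - 321837) = ((12 + 720) - 425099)*(-439 - 321837) = (732 - 425099)*(-322276) = -424367*(-322276) = 136763299292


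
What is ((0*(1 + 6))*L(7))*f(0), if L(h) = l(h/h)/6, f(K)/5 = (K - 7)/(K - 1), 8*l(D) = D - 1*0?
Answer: 0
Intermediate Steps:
l(D) = D/8 (l(D) = (D - 1*0)/8 = (D + 0)/8 = D/8)
f(K) = 5*(-7 + K)/(-1 + K) (f(K) = 5*((K - 7)/(K - 1)) = 5*((-7 + K)/(-1 + K)) = 5*(-7 + K)/(-1 + K))
L(h) = 1/48 (L(h) = ((h/h)/8)/6 = ((⅛)*1)*(⅙) = (⅛)*(⅙) = 1/48)
((0*(1 + 6))*L(7))*f(0) = ((0*(1 + 6))*(1/48))*(5*(-7 + 0)/(-1 + 0)) = ((0*7)*(1/48))*(5*(-7)/(-1)) = (0*(1/48))*(5*(-1)*(-7)) = 0*35 = 0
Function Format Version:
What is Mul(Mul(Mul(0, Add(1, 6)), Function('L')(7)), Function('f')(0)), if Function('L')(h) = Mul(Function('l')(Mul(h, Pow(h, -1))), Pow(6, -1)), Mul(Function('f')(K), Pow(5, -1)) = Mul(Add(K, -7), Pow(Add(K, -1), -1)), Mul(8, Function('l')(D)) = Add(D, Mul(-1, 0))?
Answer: 0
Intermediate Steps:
Function('l')(D) = Mul(Rational(1, 8), D) (Function('l')(D) = Mul(Rational(1, 8), Add(D, Mul(-1, 0))) = Mul(Rational(1, 8), Add(D, 0)) = Mul(Rational(1, 8), D))
Function('f')(K) = Mul(5, Pow(Add(-1, K), -1), Add(-7, K)) (Function('f')(K) = Mul(5, Mul(Add(K, -7), Pow(Add(K, -1), -1))) = Mul(5, Mul(Add(-7, K), Pow(Add(-1, K), -1))) = Mul(5, Mul(Pow(Add(-1, K), -1), Add(-7, K))) = Mul(5, Pow(Add(-1, K), -1), Add(-7, K)))
Function('L')(h) = Rational(1, 48) (Function('L')(h) = Mul(Mul(Rational(1, 8), Mul(h, Pow(h, -1))), Pow(6, -1)) = Mul(Mul(Rational(1, 8), 1), Rational(1, 6)) = Mul(Rational(1, 8), Rational(1, 6)) = Rational(1, 48))
Mul(Mul(Mul(0, Add(1, 6)), Function('L')(7)), Function('f')(0)) = Mul(Mul(Mul(0, Add(1, 6)), Rational(1, 48)), Mul(5, Pow(Add(-1, 0), -1), Add(-7, 0))) = Mul(Mul(Mul(0, 7), Rational(1, 48)), Mul(5, Pow(-1, -1), -7)) = Mul(Mul(0, Rational(1, 48)), Mul(5, -1, -7)) = Mul(0, 35) = 0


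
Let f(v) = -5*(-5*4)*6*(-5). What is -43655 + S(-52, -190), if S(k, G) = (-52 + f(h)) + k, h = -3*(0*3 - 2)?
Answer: -46759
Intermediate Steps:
h = 6 (h = -3*(0 - 2) = -3*(-2) = 6)
f(v) = -3000 (f(v) = -(-100)*6*(-5) = -5*(-120)*(-5) = 600*(-5) = -3000)
S(k, G) = -3052 + k (S(k, G) = (-52 - 3000) + k = -3052 + k)
-43655 + S(-52, -190) = -43655 + (-3052 - 52) = -43655 - 3104 = -46759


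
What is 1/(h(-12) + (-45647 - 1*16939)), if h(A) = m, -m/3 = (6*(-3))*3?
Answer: -1/62424 ≈ -1.6019e-5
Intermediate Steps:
m = 162 (m = -3*6*(-3)*3 = -(-54)*3 = -3*(-54) = 162)
h(A) = 162
1/(h(-12) + (-45647 - 1*16939)) = 1/(162 + (-45647 - 1*16939)) = 1/(162 + (-45647 - 16939)) = 1/(162 - 62586) = 1/(-62424) = -1/62424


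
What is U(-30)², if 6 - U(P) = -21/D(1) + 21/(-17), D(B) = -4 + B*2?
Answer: 12321/1156 ≈ 10.658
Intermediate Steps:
D(B) = -4 + 2*B
U(P) = -111/34 (U(P) = 6 - (-21/(-4 + 2*1) + 21/(-17)) = 6 - (-21/(-4 + 2) + 21*(-1/17)) = 6 - (-21/(-2) - 21/17) = 6 - (-21*(-½) - 21/17) = 6 - (21/2 - 21/17) = 6 - 1*315/34 = 6 - 315/34 = -111/34)
U(-30)² = (-111/34)² = 12321/1156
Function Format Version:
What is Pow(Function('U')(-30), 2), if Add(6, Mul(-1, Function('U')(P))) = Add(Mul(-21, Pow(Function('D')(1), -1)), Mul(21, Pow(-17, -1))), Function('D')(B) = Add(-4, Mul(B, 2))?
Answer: Rational(12321, 1156) ≈ 10.658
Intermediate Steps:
Function('D')(B) = Add(-4, Mul(2, B))
Function('U')(P) = Rational(-111, 34) (Function('U')(P) = Add(6, Mul(-1, Add(Mul(-21, Pow(Add(-4, Mul(2, 1)), -1)), Mul(21, Pow(-17, -1))))) = Add(6, Mul(-1, Add(Mul(-21, Pow(Add(-4, 2), -1)), Mul(21, Rational(-1, 17))))) = Add(6, Mul(-1, Add(Mul(-21, Pow(-2, -1)), Rational(-21, 17)))) = Add(6, Mul(-1, Add(Mul(-21, Rational(-1, 2)), Rational(-21, 17)))) = Add(6, Mul(-1, Add(Rational(21, 2), Rational(-21, 17)))) = Add(6, Mul(-1, Rational(315, 34))) = Add(6, Rational(-315, 34)) = Rational(-111, 34))
Pow(Function('U')(-30), 2) = Pow(Rational(-111, 34), 2) = Rational(12321, 1156)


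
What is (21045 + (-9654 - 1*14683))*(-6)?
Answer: 19752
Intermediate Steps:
(21045 + (-9654 - 1*14683))*(-6) = (21045 + (-9654 - 14683))*(-6) = (21045 - 24337)*(-6) = -3292*(-6) = 19752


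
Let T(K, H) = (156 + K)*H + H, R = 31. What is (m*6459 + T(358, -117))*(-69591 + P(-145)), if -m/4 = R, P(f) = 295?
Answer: 59675705616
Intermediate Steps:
T(K, H) = H + H*(156 + K) (T(K, H) = H*(156 + K) + H = H + H*(156 + K))
m = -124 (m = -4*31 = -124)
(m*6459 + T(358, -117))*(-69591 + P(-145)) = (-124*6459 - 117*(157 + 358))*(-69591 + 295) = (-800916 - 117*515)*(-69296) = (-800916 - 60255)*(-69296) = -861171*(-69296) = 59675705616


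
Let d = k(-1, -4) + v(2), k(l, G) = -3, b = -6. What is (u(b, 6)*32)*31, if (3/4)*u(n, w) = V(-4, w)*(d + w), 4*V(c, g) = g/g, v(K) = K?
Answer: 4960/3 ≈ 1653.3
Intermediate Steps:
d = -1 (d = -3 + 2 = -1)
V(c, g) = ¼ (V(c, g) = (g/g)/4 = (¼)*1 = ¼)
u(n, w) = -⅓ + w/3 (u(n, w) = 4*((-1 + w)/4)/3 = 4*(-¼ + w/4)/3 = -⅓ + w/3)
(u(b, 6)*32)*31 = ((-⅓ + (⅓)*6)*32)*31 = ((-⅓ + 2)*32)*31 = ((5/3)*32)*31 = (160/3)*31 = 4960/3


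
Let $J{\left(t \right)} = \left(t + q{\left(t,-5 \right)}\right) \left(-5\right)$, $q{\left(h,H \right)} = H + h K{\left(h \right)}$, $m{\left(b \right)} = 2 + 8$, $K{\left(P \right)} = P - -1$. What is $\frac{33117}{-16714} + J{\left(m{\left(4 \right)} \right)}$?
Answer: $- \frac{9643667}{16714} \approx -576.98$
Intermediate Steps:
$K{\left(P \right)} = 1 + P$ ($K{\left(P \right)} = P + 1 = 1 + P$)
$m{\left(b \right)} = 10$
$q{\left(h,H \right)} = H + h \left(1 + h\right)$
$J{\left(t \right)} = 25 - 5 t - 5 t \left(1 + t\right)$ ($J{\left(t \right)} = \left(t + \left(-5 + t \left(1 + t\right)\right)\right) \left(-5\right) = \left(-5 + t + t \left(1 + t\right)\right) \left(-5\right) = 25 - 5 t - 5 t \left(1 + t\right)$)
$\frac{33117}{-16714} + J{\left(m{\left(4 \right)} \right)} = \frac{33117}{-16714} - \left(25 + 50 \left(1 + 10\right)\right) = 33117 \left(- \frac{1}{16714}\right) - \left(25 + 550\right) = - \frac{33117}{16714} - 575 = - \frac{9643667}{16714}$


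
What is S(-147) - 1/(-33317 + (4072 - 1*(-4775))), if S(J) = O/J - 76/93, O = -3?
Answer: -88846013/111509790 ≈ -0.79675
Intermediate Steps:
S(J) = -76/93 - 3/J (S(J) = -3/J - 76/93 = -76/93 - 3/J)
S(-147) - 1/(-33317 + (4072 - 1*(-4775))) = (-76/93 - 3/(-147)) - 1/(-33317 + (4072 - 1*(-4775))) = (-76/93 - 3*(-1/147)) - 1/(-33317 + (4072 + 4775)) = (-76/93 + 1/49) - 1/(-33317 + 8847) = -3631/4557 - 1/(-24470) = -3631/4557 - 1*(-1/24470) = -3631/4557 + 1/24470 = -88846013/111509790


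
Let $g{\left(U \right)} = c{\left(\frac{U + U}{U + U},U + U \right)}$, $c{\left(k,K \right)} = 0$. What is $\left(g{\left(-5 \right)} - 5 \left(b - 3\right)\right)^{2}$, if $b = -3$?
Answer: $900$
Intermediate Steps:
$g{\left(U \right)} = 0$
$\left(g{\left(-5 \right)} - 5 \left(b - 3\right)\right)^{2} = \left(0 - 5 \left(-3 - 3\right)\right)^{2} = \left(0 - -30\right)^{2} = \left(0 + 30\right)^{2} = 30^{2} = 900$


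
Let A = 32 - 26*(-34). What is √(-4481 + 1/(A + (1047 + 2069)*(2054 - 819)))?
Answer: I*√16597798622460570/1924588 ≈ 66.94*I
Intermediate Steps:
A = 916 (A = 32 + 884 = 916)
√(-4481 + 1/(A + (1047 + 2069)*(2054 - 819))) = √(-4481 + 1/(916 + (1047 + 2069)*(2054 - 819))) = √(-4481 + 1/(916 + 3116*1235)) = √(-4481 + 1/(916 + 3848260)) = √(-4481 + 1/3849176) = √(-17248157655/3849176) = I*√16597798622460570/1924588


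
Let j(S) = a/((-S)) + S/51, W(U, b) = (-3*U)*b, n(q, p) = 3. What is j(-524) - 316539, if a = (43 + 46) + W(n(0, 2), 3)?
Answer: -4229729825/13362 ≈ -3.1655e+5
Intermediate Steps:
W(U, b) = -3*U*b
a = 62 (a = (43 + 46) - 3*3*3 = 89 - 27 = 62)
j(S) = -62/S + S/51 (j(S) = 62/((-S)) + S/51 = 62*(-1/S) + S*(1/51) = -62/S + S/51)
j(-524) - 316539 = (-62/(-524) + (1/51)*(-524)) - 316539 = (-62*(-1/524) - 524/51) - 316539 = (31/262 - 524/51) - 316539 = -135707/13362 - 316539 = -4229729825/13362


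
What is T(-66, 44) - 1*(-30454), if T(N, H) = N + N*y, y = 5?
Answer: 30058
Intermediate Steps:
T(N, H) = 6*N (T(N, H) = N + N*5 = N + 5*N = 6*N)
T(-66, 44) - 1*(-30454) = 6*(-66) - 1*(-30454) = -396 + 30454 = 30058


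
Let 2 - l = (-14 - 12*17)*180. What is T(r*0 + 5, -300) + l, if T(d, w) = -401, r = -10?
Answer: 38841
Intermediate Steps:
l = 39242 (l = 2 - (-14 - 12*17)*180 = 2 - (-14 - 204)*180 = 2 - (-218)*180 = 2 - 1*(-39240) = 2 + 39240 = 39242)
T(r*0 + 5, -300) + l = -401 + 39242 = 38841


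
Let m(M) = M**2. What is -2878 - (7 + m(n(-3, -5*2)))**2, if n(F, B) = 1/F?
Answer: -237214/81 ≈ -2928.6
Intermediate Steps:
-2878 - (7 + m(n(-3, -5*2)))**2 = -2878 - (7 + (1/(-3))**2)**2 = -2878 - (7 + (-1/3)**2)**2 = -2878 - (7 + 1/9)**2 = -2878 - (64/9)**2 = -2878 - 1*4096/81 = -2878 - 4096/81 = -237214/81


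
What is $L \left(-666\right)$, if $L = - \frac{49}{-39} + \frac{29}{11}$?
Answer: $- \frac{370740}{143} \approx -2592.6$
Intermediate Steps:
$L = \frac{1670}{429}$ ($L = \left(-49\right) \left(- \frac{1}{39}\right) + 29 \cdot \frac{1}{11} = \frac{49}{39} + \frac{29}{11} = \frac{1670}{429} \approx 3.8928$)
$L \left(-666\right) = \frac{1670}{429} \left(-666\right) = - \frac{370740}{143}$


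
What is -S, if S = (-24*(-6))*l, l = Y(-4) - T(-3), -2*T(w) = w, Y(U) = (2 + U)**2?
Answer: -360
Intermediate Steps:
T(w) = -w/2
l = 5/2 (l = (2 - 4)**2 - (-1)*(-3)/2 = (-2)**2 - 1*3/2 = 4 - 3/2 = 5/2 ≈ 2.5000)
S = 360 (S = -24*(-6)*(5/2) = 144*(5/2) = 360)
-S = -1*360 = -360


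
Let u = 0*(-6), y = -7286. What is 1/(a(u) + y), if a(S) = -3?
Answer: -1/7289 ≈ -0.00013719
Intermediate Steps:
u = 0
1/(a(u) + y) = 1/(-3 - 7286) = 1/(-7289) = -1/7289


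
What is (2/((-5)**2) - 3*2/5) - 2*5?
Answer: -278/25 ≈ -11.120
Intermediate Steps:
(2/((-5)**2) - 3*2/5) - 2*5 = (2/25 - 6*1/5) - 10 = (2*(1/25) - 6/5) - 10 = (2/25 - 6/5) - 10 = -28/25 - 10 = -278/25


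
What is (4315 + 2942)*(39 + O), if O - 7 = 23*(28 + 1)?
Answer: 5174241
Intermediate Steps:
O = 674 (O = 7 + 23*(28 + 1) = 7 + 23*29 = 7 + 667 = 674)
(4315 + 2942)*(39 + O) = (4315 + 2942)*(39 + 674) = 7257*713 = 5174241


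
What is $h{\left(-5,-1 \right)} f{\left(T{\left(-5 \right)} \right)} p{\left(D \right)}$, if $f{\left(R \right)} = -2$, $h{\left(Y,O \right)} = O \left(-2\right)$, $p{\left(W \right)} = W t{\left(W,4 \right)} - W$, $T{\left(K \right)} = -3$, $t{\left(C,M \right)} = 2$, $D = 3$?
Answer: $-12$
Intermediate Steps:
$p{\left(W \right)} = W$ ($p{\left(W \right)} = W 2 - W = 2 W - W = W$)
$h{\left(Y,O \right)} = - 2 O$
$h{\left(-5,-1 \right)} f{\left(T{\left(-5 \right)} \right)} p{\left(D \right)} = \left(-2\right) \left(-1\right) \left(-2\right) 3 = 2 \left(-2\right) 3 = \left(-4\right) 3 = -12$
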